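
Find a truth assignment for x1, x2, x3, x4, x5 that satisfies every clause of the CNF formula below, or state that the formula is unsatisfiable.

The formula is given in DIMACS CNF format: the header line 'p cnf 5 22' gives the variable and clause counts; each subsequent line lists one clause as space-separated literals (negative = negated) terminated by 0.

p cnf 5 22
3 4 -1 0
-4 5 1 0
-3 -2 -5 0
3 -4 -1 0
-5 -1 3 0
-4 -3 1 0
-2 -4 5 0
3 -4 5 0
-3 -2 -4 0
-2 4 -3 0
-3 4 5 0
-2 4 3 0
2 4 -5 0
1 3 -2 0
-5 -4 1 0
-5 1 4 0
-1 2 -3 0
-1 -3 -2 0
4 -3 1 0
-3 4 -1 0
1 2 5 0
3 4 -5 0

Branch on x3: set x3 = True.
Branch on x2: set x2 = False.
From the singleton clause (¬x1), x1 = False.
From the singleton clause (¬x4), x4 = False.
Now (x4) is unsatisfied and unit — conflict.
Backtrack on x2: now try x2 = True.
From the singleton clause (¬x5), x5 = False.
From the singleton clause (¬x4), x4 = False.
Now (x4) is unsatisfied and unit — conflict.
Neither x2 = True nor x2 = False works.
Backtrack on x3: now try x3 = False.
Branch on x4: set x4 = True.
From the singleton clause (¬x1), x1 = False.
From the singleton clause (x5), x5 = True.
Now (¬x5) is unsatisfied and unit — conflict.
Backtrack on x4: now try x4 = False.
From the singleton clause (¬x1), x1 = False.
From the singleton clause (¬x2), x2 = False.
From the singleton clause (¬x5), x5 = False.
Now (x5) is unsatisfied and unit — conflict.
Neither x4 = True nor x4 = False works.
Neither x3 = True nor x3 = False works.

UNSATISFIABLE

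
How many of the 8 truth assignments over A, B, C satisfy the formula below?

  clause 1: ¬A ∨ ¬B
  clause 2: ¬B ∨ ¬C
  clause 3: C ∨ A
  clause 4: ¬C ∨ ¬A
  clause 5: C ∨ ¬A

1

There are 2^3 = 8 truth assignments over (A, B, C).
Check each against the 5 clauses (columns in the order A, B, C):
  F F F  ✗ fails (C ∨ A)
  F F T  ✓ satisfies all
  F T F  ✗ fails (C ∨ A)
  F T T  ✗ fails (¬B ∨ ¬C)
  T F F  ✗ fails (C ∨ ¬A)
  T F T  ✗ fails (¬C ∨ ¬A)
  T T F  ✗ fails (¬A ∨ ¬B)
  T T T  ✗ fails (¬A ∨ ¬B)
1 of the 8 rows is a model.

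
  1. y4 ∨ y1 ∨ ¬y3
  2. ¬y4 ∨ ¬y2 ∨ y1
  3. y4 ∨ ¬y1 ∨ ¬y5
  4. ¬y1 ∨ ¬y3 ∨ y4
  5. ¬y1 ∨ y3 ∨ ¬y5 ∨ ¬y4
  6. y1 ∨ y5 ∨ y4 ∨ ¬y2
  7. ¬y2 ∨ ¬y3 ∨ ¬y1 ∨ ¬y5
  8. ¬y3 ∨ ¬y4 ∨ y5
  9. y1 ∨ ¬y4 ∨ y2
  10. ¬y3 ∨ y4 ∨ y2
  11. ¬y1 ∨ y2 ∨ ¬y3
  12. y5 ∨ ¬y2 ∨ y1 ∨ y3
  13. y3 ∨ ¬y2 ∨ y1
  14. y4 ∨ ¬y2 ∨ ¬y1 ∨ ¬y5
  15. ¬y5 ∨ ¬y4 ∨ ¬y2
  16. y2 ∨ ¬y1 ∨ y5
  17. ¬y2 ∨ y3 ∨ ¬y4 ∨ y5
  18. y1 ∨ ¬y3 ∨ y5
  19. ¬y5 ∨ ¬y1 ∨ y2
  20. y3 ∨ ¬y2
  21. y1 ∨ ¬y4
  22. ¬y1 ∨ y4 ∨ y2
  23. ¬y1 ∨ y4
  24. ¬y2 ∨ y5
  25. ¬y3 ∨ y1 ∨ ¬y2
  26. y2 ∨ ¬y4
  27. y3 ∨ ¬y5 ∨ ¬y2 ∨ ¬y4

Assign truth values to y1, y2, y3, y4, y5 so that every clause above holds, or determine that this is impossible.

Try y3 = False.
From the singleton clause (¬y2), y2 = False.
From the singleton clause (¬y4), y4 = False.
From the singleton clause (¬y1), y1 = False.
All clauses hold; y5 can take either value.

y1=False,  y2=False,  y3=False,  y4=False,  y5=True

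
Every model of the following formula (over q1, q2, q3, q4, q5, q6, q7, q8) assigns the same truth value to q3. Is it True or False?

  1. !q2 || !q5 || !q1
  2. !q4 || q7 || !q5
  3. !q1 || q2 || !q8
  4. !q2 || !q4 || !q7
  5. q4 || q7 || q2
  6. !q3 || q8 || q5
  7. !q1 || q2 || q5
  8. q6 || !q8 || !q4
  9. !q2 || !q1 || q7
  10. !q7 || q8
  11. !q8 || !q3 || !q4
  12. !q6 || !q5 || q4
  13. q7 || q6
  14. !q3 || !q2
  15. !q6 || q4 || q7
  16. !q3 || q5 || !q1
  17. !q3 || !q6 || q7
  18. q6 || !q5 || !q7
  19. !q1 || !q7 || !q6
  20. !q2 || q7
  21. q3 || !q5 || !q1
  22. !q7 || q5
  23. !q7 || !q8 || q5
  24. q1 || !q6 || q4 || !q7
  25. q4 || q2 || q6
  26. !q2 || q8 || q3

Suppose q3 = true.
The clause (!q2) is unit, so q2 = false.
Branch on q1: set q1 = false.
Branch on q4: set q4 = true.
The clause (!q8) is unit, so q8 = false.
The clause (q5) is unit, so q5 = true.
The clause (q7) is unit, so q7 = true.
Now (!q7) is unsatisfied and unit — conflict.
Backtrack on q4: now try q4 = false.
The clause (q7) is unit, so q7 = true.
The clause (q8) is unit, so q8 = true.
The clause (q5) is unit, so q5 = true.
The clause (!q6) is unit, so q6 = false.
Now (q6) is unsatisfied and unit — conflict.
Either choice for q4 ends in contradiction.
Backtrack on q1: now try q1 = true.
The clause (!q8) is unit, so q8 = false.
The clause (q5) is unit, so q5 = true.
The clause (!q7) is unit, so q7 = false.
The clause (!q4) is unit, so q4 = false.
Now (q4) is unsatisfied and unit — conflict.
Either choice for q1 ends in contradiction.
So every satisfying assignment has q3 = False.

False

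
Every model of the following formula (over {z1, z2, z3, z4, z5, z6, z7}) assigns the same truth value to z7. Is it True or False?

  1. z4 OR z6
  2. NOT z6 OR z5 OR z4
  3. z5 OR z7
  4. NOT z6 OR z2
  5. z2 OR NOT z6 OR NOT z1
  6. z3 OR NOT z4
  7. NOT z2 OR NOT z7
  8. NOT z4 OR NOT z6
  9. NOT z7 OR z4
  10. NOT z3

False

Suppose z7 = true.
From the singleton clause (NOT z2), z2 = false.
From the singleton clause (NOT z6), z6 = false.
From the singleton clause (z4), z4 = true.
From the singleton clause (z3), z3 = true.
That conflicts with the unit clause (NOT z3).
So every satisfying assignment has z7 = False.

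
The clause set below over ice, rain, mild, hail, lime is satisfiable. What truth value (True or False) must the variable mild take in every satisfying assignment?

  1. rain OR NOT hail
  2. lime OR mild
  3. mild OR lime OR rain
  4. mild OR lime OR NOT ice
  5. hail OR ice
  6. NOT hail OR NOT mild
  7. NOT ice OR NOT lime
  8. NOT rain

Suppose mild = false.
From the singleton clause (lime), lime = true.
From the singleton clause (NOT ice), ice = false.
From the singleton clause (hail), hail = true.
From the singleton clause (rain), rain = true.
That conflicts with the unit clause (NOT rain).
So every satisfying assignment has mild = True.

True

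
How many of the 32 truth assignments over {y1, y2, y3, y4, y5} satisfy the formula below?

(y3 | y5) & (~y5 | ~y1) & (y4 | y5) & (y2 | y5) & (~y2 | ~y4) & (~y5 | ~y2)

4

There are 2^5 = 32 truth assignments over (y1, y2, y3, y4, y5).
Split on y1. With y1 = 1, the clauses containing y1 are satisfied and ~y1 drops from the rest; 0 of the 2^4 = 16 assignments to the other variables satisfy what remains.
With y1 = 0, by the same count on the reduced clause set, 4 assignments work.
(One model: y1=F, y2=F, y3=F, y4=F, y5=T.)
Total: 0 + 4 = 4.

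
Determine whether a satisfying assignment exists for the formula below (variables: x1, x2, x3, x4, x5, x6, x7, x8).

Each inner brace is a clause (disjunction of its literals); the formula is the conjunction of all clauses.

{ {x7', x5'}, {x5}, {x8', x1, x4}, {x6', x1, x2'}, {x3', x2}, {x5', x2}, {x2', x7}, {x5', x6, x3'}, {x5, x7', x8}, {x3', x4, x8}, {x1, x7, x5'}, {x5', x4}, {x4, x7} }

The clause (x5) is unit, so x5 = 1.
The clause (x7') is unit, so x7 = 0.
The clause (x2) is unit, so x2 = 1.
Now (x2') is unsatisfied and unit — conflict.
No assignment satisfies every clause.

No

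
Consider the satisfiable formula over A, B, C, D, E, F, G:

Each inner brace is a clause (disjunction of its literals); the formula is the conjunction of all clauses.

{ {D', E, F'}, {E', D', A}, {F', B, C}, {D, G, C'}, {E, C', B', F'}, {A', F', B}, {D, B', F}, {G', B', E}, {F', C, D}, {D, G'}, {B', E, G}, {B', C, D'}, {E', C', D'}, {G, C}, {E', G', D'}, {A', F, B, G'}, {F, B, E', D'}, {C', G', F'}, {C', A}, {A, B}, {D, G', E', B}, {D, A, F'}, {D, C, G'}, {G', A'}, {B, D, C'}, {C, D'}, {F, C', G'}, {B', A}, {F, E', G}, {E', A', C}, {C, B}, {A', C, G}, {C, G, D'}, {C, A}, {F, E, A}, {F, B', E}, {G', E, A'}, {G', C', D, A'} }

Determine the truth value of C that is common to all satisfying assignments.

Suppose C = 0.
The clause (G) is unit, so G = 1.
The clause (D) is unit, so D = 1.
Now (D') is unsatisfied and unit — conflict.
So every satisfying assignment has C = True.

True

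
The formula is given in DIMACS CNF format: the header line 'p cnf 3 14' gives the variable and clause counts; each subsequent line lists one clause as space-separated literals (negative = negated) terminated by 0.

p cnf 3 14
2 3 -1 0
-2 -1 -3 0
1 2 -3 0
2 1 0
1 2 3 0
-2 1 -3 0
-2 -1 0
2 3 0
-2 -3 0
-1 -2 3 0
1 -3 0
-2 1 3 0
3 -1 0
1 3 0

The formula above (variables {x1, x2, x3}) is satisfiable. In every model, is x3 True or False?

Suppose x3 = False.
Unit clause (x2) forces x2 = True.
Unit clause (¬x1) forces x1 = False.
Now (x1) is unsatisfied and unit — conflict.
So every satisfying assignment has x3 = True.

True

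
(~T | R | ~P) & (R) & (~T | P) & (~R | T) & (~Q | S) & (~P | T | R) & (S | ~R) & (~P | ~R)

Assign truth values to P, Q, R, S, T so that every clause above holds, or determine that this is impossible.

Unit clause (R) forces R = 1.
Unit clause (T) forces T = 1.
Unit clause (P) forces P = 1.
But (~P) is also a unit clause — contradiction.

UNSATISFIABLE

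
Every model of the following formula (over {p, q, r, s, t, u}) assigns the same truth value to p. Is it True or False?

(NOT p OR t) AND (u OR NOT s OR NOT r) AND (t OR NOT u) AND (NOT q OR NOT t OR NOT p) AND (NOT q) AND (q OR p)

True

Suppose p = false.
The clause (NOT q) is unit, so q = false.
That conflicts with the unit clause (q).
So every satisfying assignment has p = True.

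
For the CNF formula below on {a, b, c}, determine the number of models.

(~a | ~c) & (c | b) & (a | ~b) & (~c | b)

1

There are 2^3 = 8 truth assignments over (a, b, c).
Split on c. With c = 1, the clauses containing c are satisfied and ~c drops from the rest; 0 of the 2^2 = 4 assignments to the other variables satisfy what remains.
With c = 0, by the same count on the reduced clause set, 1 assignment works.
(One model: a=T, b=T, c=F.)
Total: 0 + 1 = 1.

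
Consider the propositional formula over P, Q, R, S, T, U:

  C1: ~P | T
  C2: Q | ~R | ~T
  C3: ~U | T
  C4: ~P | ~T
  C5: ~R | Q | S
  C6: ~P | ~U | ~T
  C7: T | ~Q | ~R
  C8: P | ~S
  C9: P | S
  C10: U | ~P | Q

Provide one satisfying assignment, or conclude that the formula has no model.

Case P = 0:
(~S) alone gives S = 0.
That conflicts with the unit clause (S).
That branch fails; take P = 1 instead.
(T) alone gives T = 1.
That conflicts with the unit clause (~T).
Neither P = 1 nor P = 0 works.

UNSATISFIABLE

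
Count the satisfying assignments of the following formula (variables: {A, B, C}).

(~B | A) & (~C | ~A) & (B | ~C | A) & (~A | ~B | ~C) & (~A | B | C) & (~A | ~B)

There are 2^3 = 8 truth assignments over (A, B, C).
Split on C. With C = 1, the clauses containing C are satisfied and ~C drops from the rest; 0 of the 2^2 = 4 assignments to the other variables satisfy what remains.
With C = 0, by the same count on the reduced clause set, 1 assignment works.
(One model: A=F, B=F, C=F.)
Total: 0 + 1 = 1.

1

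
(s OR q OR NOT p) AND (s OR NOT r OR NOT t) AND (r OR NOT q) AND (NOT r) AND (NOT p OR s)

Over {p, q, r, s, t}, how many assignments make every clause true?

6

There are 2^5 = 32 truth assignments over (p, q, r, s, t).
Split on r. With r = true, the clauses containing r are satisfied and NOT r drops from the rest; 0 of the 2^4 = 16 assignments to the other variables satisfy what remains.
With r = false, by the same count on the reduced clause set, 6 assignments work.
(One model: p=F, q=F, r=F, s=F, t=F.)
Total: 0 + 6 = 6.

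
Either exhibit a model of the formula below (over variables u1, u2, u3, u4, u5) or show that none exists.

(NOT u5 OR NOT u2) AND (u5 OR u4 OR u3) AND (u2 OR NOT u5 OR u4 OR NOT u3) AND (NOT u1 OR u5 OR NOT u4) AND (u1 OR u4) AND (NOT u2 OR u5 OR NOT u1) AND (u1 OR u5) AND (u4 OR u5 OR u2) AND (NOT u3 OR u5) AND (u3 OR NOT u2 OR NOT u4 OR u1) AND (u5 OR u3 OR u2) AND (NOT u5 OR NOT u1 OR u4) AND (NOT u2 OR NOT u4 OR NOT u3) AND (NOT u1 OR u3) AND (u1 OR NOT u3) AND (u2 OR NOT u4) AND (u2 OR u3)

UNSATISFIABLE

Branch on u5: set u5 = false.
From the singleton clause (u1), u1 = true.
From the singleton clause (NOT u4), u4 = false.
From the singleton clause (u3), u3 = true.
But (NOT u3) is also a unit clause — contradiction.
That branch fails; take u5 = true instead.
From the singleton clause (NOT u2), u2 = false.
From the singleton clause (NOT u4), u4 = false.
From the singleton clause (NOT u3), u3 = false.
But (u3) is also a unit clause — contradiction.
Both values of u5 lead to a conflict.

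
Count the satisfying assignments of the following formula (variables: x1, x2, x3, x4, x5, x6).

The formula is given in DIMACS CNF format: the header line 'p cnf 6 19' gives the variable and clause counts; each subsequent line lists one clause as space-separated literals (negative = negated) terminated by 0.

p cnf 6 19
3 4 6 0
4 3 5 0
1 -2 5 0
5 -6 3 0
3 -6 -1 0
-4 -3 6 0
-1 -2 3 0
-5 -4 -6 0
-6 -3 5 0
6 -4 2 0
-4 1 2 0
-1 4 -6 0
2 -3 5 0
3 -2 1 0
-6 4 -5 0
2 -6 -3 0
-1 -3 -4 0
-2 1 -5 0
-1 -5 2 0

There are 2^6 = 64 truth assignments over (x1, x2, x3, x4, x5, x6).
Split on x2. With x2 = True, the clauses containing x2 are satisfied and ¬x2 drops from the rest; 2 of the 2^5 = 32 assignments to the other variables satisfy what remains.
With x2 = False, by the same count on the reduced clause set, 1 assignment works.
(One model: x1=F, x2=F, x3=T, x4=F, x5=T, x6=F.)
Total: 2 + 1 = 3.

3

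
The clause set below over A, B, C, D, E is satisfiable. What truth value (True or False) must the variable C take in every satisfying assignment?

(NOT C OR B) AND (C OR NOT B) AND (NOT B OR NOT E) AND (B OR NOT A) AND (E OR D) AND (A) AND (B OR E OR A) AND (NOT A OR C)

True

Suppose C = false.
The clause (NOT B) is unit, so B = false.
The clause (NOT A) is unit, so A = false.
Now (A) is unsatisfied and unit — conflict.
So every satisfying assignment has C = True.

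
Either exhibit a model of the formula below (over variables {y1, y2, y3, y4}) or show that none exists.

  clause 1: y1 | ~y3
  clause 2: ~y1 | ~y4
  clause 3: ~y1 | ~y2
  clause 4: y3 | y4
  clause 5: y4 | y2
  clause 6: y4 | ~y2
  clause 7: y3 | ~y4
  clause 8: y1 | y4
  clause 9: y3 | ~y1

UNSATISFIABLE

Branch on y1: set y1 = 1.
The clause (~y4) is unit, so y4 = 0.
The clause (~y2) is unit, so y2 = 0.
That conflicts with the unit clause (y2).
Backtrack on y1: now try y1 = 0.
The clause (~y3) is unit, so y3 = 0.
The clause (y4) is unit, so y4 = 1.
That conflicts with the unit clause (~y4).
Neither y1 = 1 nor y1 = 0 works.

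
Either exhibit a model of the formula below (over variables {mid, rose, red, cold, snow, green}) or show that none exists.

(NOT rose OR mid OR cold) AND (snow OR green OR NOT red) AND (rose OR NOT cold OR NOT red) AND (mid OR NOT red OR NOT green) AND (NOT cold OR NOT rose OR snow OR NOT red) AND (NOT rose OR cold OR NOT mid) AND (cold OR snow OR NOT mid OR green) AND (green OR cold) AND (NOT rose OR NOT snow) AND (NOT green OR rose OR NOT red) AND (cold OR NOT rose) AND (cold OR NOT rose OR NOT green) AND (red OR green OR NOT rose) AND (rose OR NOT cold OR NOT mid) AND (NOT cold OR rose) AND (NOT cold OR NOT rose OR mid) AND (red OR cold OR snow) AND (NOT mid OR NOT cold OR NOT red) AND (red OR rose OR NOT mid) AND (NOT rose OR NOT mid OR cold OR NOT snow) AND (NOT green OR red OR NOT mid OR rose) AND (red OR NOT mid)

mid: false, rose: false, red: false, cold: false, snow: true, green: true

Case green = true:
Case mid = false:
Unit clause (NOT red) forces red = false.
Case rose = false:
Unit clause (NOT cold) forces cold = false.
Unit clause (snow) forces snow = true.
This assignment satisfies each clause.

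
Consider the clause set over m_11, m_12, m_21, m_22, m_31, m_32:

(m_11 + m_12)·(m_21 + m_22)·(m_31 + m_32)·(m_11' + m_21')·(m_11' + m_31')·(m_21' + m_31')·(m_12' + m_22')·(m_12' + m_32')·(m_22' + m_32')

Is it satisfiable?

Unsatisfiable

Case m_11 = 1:
(m_21') alone gives m_21 = 0.
(m_22) alone gives m_22 = 1.
(m_31') alone gives m_31 = 0.
(m_32) alone gives m_32 = 1.
But (m_32') is also a unit clause — contradiction.
So m_11 must be the other value — set m_11 = 0.
(m_12) alone gives m_12 = 1.
(m_22') alone gives m_22 = 0.
(m_21) alone gives m_21 = 1.
(m_31') alone gives m_31 = 0.
(m_32) alone gives m_32 = 1.
But (m_32') is also a unit clause — contradiction.
Either choice for m_11 ends in contradiction.
No assignment satisfies every clause.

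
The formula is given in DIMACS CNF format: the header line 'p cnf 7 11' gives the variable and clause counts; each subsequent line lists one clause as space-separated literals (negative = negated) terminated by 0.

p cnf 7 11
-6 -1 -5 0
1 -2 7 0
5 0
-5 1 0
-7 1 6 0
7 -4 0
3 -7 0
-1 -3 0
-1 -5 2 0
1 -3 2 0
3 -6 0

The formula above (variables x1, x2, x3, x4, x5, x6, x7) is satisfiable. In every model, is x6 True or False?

False

Suppose x6 = True.
From the singleton clause (x5), x5 = True.
From the singleton clause (¬x1), x1 = False.
But (x1) is also a unit clause — contradiction.
So every satisfying assignment has x6 = False.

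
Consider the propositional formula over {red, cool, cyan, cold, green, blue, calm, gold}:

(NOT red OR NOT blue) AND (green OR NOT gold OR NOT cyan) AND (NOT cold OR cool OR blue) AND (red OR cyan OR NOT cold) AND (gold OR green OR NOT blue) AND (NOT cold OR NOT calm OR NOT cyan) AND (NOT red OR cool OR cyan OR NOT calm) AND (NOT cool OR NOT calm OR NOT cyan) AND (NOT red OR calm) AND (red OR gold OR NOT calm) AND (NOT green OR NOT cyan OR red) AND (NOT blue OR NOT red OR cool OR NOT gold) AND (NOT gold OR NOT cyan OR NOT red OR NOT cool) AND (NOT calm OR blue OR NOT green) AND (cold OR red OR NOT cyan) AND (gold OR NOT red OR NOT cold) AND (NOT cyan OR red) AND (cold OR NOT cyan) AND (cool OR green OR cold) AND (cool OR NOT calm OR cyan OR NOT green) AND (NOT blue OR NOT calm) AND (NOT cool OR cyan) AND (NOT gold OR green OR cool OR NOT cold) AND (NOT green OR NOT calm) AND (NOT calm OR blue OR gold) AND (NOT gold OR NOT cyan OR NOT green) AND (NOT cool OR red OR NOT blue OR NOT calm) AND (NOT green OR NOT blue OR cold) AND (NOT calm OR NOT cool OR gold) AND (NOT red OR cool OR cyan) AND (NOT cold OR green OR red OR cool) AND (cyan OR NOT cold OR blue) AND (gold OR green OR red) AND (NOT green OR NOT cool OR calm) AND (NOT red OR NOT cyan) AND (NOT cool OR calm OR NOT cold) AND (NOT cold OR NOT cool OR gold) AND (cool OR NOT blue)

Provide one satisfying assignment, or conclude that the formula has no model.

red ↦ false,  cool ↦ false,  cyan ↦ false,  cold ↦ false,  green ↦ true,  blue ↦ false,  calm ↦ false,  gold ↦ true

Try red = false.
The clause (NOT cyan) is unit, so cyan = false.
The clause (NOT cold) is unit, so cold = false.
The clause (NOT cool) is unit, so cool = false.
The clause (green) is unit, so green = true.
The clause (NOT calm) is unit, so calm = false.
The clause (NOT blue) is unit, so blue = false.
Every clause is now satisfied; gold is unconstrained.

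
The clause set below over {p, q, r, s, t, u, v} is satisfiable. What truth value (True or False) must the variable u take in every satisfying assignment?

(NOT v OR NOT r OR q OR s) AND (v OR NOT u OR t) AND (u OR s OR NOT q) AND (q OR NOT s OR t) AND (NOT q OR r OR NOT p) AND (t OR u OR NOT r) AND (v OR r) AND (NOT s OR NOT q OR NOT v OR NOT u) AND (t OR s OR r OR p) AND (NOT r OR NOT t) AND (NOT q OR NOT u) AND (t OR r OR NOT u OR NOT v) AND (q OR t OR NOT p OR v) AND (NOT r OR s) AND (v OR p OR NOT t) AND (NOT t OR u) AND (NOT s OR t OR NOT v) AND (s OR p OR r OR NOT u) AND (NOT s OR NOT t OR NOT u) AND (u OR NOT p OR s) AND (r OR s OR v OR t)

True

Suppose u = false.
The clause (NOT t) is unit, so t = false.
The clause (NOT r) is unit, so r = false.
The clause (v) is unit, so v = true.
The clause (NOT s) is unit, so s = false.
The clause (NOT q) is unit, so q = false.
The clause (p) is unit, so p = true.
But (NOT p) is also a unit clause — contradiction.
So every satisfying assignment has u = True.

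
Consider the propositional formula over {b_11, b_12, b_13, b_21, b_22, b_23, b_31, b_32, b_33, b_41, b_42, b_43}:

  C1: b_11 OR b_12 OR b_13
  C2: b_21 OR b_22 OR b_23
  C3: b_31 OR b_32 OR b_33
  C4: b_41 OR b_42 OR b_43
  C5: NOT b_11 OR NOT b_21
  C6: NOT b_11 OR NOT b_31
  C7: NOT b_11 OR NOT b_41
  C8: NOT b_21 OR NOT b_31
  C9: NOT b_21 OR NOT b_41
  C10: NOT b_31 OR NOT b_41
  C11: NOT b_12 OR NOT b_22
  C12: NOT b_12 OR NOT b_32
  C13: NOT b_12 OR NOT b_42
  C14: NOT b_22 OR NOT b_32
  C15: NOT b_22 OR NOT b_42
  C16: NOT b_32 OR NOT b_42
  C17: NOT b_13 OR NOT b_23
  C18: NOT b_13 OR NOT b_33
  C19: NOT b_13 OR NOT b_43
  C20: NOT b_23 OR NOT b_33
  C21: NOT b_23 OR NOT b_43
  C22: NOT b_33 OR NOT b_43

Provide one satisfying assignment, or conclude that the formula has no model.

UNSATISFIABLE

Try b_11 = false.
Try b_12 = true.
From the singleton clause (NOT b_22), b_22 = false.
From the singleton clause (NOT b_32), b_32 = false.
From the singleton clause (NOT b_42), b_42 = false.
Try b_21 = true.
From the singleton clause (NOT b_31), b_31 = false.
From the singleton clause (b_33), b_33 = true.
From the singleton clause (NOT b_41), b_41 = false.
From the singleton clause (b_43), b_43 = true.
But (NOT b_43) is also a unit clause — contradiction.
So b_21 must be the other value — set b_21 = false.
From the singleton clause (b_23), b_23 = true.
From the singleton clause (NOT b_13), b_13 = false.
From the singleton clause (NOT b_33), b_33 = false.
From the singleton clause (b_31), b_31 = true.
From the singleton clause (NOT b_41), b_41 = false.
From the singleton clause (b_43), b_43 = true.
But (NOT b_43) is also a unit clause — contradiction.
Neither b_21 = true nor b_21 = false works.
So b_12 must be the other value — set b_12 = false.
From the singleton clause (b_13), b_13 = true.
From the singleton clause (NOT b_23), b_23 = false.
From the singleton clause (NOT b_33), b_33 = false.
From the singleton clause (NOT b_43), b_43 = false.
Try b_21 = true.
From the singleton clause (NOT b_31), b_31 = false.
From the singleton clause (b_32), b_32 = true.
From the singleton clause (NOT b_41), b_41 = false.
From the singleton clause (b_42), b_42 = true.
But (NOT b_42) is also a unit clause — contradiction.
So b_21 must be the other value — set b_21 = false.
From the singleton clause (b_22), b_22 = true.
From the singleton clause (NOT b_32), b_32 = false.
From the singleton clause (b_31), b_31 = true.
From the singleton clause (NOT b_41), b_41 = false.
From the singleton clause (b_42), b_42 = true.
But (NOT b_42) is also a unit clause — contradiction.
Neither b_21 = true nor b_21 = false works.
Neither b_12 = true nor b_12 = false works.
So b_11 must be the other value — set b_11 = true.
From the singleton clause (NOT b_21), b_21 = false.
From the singleton clause (NOT b_31), b_31 = false.
From the singleton clause (NOT b_41), b_41 = false.
Try b_22 = true.
From the singleton clause (NOT b_12), b_12 = false.
From the singleton clause (NOT b_32), b_32 = false.
From the singleton clause (b_33), b_33 = true.
From the singleton clause (NOT b_42), b_42 = false.
From the singleton clause (b_43), b_43 = true.
But (NOT b_43) is also a unit clause — contradiction.
So b_22 must be the other value — set b_22 = false.
From the singleton clause (b_23), b_23 = true.
From the singleton clause (NOT b_13), b_13 = false.
From the singleton clause (NOT b_33), b_33 = false.
From the singleton clause (b_32), b_32 = true.
From the singleton clause (NOT b_12), b_12 = false.
From the singleton clause (NOT b_42), b_42 = false.
From the singleton clause (b_43), b_43 = true.
But (NOT b_43) is also a unit clause — contradiction.
Neither b_22 = true nor b_22 = false works.
Neither b_11 = true nor b_11 = false works.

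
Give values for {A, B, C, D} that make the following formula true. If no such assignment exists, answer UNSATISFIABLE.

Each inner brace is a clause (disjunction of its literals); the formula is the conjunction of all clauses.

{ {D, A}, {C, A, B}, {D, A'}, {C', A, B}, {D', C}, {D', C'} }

UNSATISFIABLE

Suppose D = 1.
From the singleton clause (C), C = 1.
But (C') is also a unit clause — contradiction.
Backtrack on D: now try D = 0.
From the singleton clause (A), A = 1.
But (A') is also a unit clause — contradiction.
Both values of D lead to a conflict.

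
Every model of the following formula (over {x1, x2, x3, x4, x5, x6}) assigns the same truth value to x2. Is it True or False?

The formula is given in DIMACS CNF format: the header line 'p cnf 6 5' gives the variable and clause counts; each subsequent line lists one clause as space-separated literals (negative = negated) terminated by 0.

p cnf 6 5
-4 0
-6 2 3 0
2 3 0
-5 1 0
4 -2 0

False

Suppose x2 = True.
(¬x4) alone gives x4 = False.
But (x4) is also a unit clause — contradiction.
So every satisfying assignment has x2 = False.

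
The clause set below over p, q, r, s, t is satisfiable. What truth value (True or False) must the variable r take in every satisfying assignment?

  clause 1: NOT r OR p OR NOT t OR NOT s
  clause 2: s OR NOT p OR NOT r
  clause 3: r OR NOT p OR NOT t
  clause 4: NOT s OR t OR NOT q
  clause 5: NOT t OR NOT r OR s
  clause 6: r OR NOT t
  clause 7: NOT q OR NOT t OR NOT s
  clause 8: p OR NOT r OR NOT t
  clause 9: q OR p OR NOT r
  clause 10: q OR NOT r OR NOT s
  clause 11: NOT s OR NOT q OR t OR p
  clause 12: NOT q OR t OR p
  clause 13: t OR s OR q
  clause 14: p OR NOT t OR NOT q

Suppose r = true.
Try s = true.
From the singleton clause (q), q = true.
From the singleton clause (t), t = true.
Now (NOT t) is unsatisfied and unit — conflict.
That branch fails; take s = false instead.
From the singleton clause (NOT p), p = false.
From the singleton clause (NOT t), t = false.
From the singleton clause (q), q = true.
Now (NOT q) is unsatisfied and unit — conflict.
Both values of s lead to a conflict.
So every satisfying assignment has r = False.

False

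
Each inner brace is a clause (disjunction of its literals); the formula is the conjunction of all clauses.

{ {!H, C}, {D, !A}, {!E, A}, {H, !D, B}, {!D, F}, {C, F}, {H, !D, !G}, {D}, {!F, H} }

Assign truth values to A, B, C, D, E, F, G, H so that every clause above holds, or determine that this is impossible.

A ↦ true,  B ↦ false,  C ↦ true,  D ↦ true,  E ↦ false,  F ↦ true,  G ↦ false,  H ↦ true

(D) alone gives D = true.
(F) alone gives F = true.
(H) alone gives H = true.
(C) alone gives C = true.
Case E = false:
All clauses hold; A, B, G can take either value.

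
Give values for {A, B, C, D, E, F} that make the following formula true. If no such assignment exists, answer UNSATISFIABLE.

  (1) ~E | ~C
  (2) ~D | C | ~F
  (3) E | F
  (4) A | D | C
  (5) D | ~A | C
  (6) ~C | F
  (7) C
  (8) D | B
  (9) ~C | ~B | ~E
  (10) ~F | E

UNSATISFIABLE

Unit clause (C) forces C = 1.
Unit clause (~E) forces E = 0.
Unit clause (F) forces F = 1.
But (~F) is also a unit clause — contradiction.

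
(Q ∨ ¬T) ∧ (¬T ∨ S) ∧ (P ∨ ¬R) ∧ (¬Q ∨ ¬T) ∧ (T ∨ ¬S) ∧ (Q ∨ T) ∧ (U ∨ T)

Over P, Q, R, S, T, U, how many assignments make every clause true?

There are 2^6 = 64 truth assignments over (P, Q, R, S, T, U).
Split on U. With U = True, the clauses containing U are satisfied and ¬U drops from the rest; 3 of the 2^5 = 32 assignments to the other variables satisfy what remains.
With U = False, by the same count on the reduced clause set, 0 assignments work.
(One model: P=F, Q=T, R=F, S=F, T=F, U=T.)
Total: 3 + 0 = 3.

3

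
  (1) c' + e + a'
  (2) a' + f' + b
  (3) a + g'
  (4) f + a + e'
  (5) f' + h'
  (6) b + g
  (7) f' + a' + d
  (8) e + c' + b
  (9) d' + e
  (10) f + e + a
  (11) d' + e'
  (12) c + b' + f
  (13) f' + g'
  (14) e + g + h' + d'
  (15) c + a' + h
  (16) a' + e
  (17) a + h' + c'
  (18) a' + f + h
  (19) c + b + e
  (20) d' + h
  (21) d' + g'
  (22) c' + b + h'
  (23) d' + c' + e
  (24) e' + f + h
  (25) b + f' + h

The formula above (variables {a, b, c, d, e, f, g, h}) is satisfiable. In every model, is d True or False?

False

Suppose d = 1.
The clause (e) is unit, so e = 1.
Now (e') is unsatisfied and unit — conflict.
So every satisfying assignment has d = False.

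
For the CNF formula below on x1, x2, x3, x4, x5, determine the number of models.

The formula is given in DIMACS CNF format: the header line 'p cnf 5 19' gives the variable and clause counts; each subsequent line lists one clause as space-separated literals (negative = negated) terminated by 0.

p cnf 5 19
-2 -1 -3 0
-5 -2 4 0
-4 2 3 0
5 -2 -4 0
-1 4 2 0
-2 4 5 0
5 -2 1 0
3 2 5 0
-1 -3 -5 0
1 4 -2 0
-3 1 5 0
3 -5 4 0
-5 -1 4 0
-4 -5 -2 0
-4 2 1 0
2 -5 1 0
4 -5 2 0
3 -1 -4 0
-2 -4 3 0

There are 2^5 = 32 truth assignments over (x1, x2, x3, x4, x5).
Split on x1. With x1 = True, the clauses containing x1 are satisfied and ¬x1 drops from the rest; 1 of the 2^4 = 16 assignments to the other variables satisfy what remains.
With x1 = False, by the same count on the reduced clause set, 0 assignments work.
(One model: x1=T, x2=F, x3=T, x4=T, x5=F.)
Total: 1 + 0 = 1.

1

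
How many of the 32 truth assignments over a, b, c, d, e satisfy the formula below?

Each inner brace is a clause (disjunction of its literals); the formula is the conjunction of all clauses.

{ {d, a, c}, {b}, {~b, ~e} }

There are 2^5 = 32 truth assignments over (a, b, c, d, e).
Split on d. With d = 1, the clauses containing d are satisfied and ~d drops from the rest; 4 of the 2^4 = 16 assignments to the other variables satisfy what remains.
With d = 0, by the same count on the reduced clause set, 3 assignments work.
Total: 4 + 3 = 7.

7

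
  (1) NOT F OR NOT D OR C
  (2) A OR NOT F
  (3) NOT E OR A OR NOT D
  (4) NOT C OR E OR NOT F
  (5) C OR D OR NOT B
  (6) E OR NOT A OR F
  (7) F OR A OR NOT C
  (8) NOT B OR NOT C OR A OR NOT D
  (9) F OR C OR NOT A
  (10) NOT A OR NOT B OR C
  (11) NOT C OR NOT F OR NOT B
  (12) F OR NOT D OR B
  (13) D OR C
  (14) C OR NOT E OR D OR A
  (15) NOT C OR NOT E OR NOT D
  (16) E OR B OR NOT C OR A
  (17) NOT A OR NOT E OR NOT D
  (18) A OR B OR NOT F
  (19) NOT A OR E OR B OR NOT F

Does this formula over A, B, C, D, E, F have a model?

Yes, satisfiable

Branch on A: set A = true.
Branch on E: set E = true.
(NOT D) alone gives D = false.
(C) alone gives C = true.
Branch on F: set F = false.
All clauses hold; B can take either value.
A satisfying assignment: A ↦ true; B ↦ true; C ↦ true; D ↦ false; E ↦ true; F ↦ false.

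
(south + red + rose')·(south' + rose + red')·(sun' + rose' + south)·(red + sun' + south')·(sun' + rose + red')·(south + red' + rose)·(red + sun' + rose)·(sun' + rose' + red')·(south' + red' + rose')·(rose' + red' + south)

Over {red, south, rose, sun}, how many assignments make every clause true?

There are 2^4 = 16 truth assignments over (red, south, rose, sun).
Split on south. With south = 1, the clauses containing south are satisfied and south' drops from the rest; 2 of the 2^3 = 8 assignments to the other variables satisfy what remains.
With south = 0, by the same count on the reduced clause set, 1 assignment works.
(One model: red=F, south=F, rose=F, sun=F.)
Total: 2 + 1 = 3.

3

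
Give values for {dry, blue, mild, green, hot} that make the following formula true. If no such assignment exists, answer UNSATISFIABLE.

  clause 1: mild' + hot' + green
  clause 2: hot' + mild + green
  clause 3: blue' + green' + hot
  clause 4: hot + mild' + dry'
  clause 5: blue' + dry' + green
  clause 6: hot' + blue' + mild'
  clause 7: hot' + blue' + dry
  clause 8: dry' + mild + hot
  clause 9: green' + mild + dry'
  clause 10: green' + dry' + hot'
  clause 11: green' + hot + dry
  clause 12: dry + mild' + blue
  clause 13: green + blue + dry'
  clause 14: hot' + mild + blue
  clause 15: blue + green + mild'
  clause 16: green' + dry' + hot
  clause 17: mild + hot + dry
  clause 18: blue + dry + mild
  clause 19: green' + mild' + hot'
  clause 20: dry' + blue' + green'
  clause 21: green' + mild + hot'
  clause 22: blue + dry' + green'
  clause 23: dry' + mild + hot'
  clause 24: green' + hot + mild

dry: 0, blue: 1, mild: 1, green: 0, hot: 0

Case mild = 1:
Case hot = 0:
Unit clause (dry') forces dry = 0.
Unit clause (green') forces green = 0.
Unit clause (blue) forces blue = 1.
Every clause now holds.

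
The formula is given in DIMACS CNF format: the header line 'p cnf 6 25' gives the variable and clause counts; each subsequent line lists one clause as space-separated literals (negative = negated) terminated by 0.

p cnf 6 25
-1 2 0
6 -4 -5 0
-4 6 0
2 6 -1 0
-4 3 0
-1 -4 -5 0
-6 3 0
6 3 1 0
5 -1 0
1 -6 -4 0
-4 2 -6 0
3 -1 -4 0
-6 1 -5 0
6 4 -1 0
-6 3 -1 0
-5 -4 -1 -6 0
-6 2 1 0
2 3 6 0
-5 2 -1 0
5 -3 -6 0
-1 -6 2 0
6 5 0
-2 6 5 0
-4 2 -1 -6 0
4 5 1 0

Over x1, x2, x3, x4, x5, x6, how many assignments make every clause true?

There are 2^6 = 64 truth assignments over (x1, x2, x3, x4, x5, x6).
Split on x4. With x4 = True, the clauses containing x4 are satisfied and ¬x4 drops from the rest; 0 of the 2^5 = 32 assignments to the other variables satisfy what remains.
With x4 = False, by the same count on the reduced clause set, 3 assignments work.
Total: 0 + 3 = 3.

3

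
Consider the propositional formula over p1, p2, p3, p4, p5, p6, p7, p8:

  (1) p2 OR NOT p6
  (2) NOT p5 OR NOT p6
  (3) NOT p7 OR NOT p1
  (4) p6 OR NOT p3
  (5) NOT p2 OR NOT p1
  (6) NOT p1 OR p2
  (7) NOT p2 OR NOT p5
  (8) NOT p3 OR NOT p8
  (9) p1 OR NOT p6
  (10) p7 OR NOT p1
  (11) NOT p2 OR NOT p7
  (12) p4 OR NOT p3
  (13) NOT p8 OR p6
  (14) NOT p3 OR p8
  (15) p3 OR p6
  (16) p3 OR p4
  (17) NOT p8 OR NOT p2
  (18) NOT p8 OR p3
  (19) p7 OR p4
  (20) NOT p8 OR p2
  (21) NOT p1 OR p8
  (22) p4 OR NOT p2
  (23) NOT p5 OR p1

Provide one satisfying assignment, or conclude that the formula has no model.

UNSATISFIABLE

Suppose p2 = true.
Unit clause (NOT p1) forces p1 = false.
Unit clause (NOT p5) forces p5 = false.
Unit clause (NOT p6) forces p6 = false.
Unit clause (NOT p3) forces p3 = false.
That conflicts with the unit clause (p3).
That branch fails; take p2 = false instead.
Unit clause (NOT p6) forces p6 = false.
Unit clause (NOT p3) forces p3 = false.
That conflicts with the unit clause (p3).
Neither p2 = true nor p2 = false works.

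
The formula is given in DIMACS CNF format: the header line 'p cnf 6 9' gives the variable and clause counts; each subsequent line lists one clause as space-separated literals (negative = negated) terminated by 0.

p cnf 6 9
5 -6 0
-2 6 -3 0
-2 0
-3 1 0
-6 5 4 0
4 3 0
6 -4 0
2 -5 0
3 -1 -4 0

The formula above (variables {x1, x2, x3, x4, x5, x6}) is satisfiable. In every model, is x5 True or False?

Suppose x5 = True.
Unit clause (¬x2) forces x2 = False.
That conflicts with the unit clause (x2).
So every satisfying assignment has x5 = False.

False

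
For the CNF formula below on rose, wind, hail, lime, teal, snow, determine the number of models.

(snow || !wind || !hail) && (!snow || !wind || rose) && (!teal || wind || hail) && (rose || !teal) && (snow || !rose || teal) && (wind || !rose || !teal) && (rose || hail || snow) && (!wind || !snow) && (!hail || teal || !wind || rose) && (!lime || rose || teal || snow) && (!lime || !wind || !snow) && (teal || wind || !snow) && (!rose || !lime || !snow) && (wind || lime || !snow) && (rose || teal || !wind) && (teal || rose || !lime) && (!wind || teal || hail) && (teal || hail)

3

There are 2^6 = 64 truth assignments over (rose, wind, hail, lime, teal, snow).
Split on rose. With rose = true, the clauses containing rose are satisfied and !rose drops from the rest; 2 of the 2^5 = 32 assignments to the other variables satisfy what remains.
With rose = false, by the same count on the reduced clause set, 1 assignment works.
(One model: rose=F, wind=F, hail=T, lime=F, teal=F, snow=F.)
Total: 2 + 1 = 3.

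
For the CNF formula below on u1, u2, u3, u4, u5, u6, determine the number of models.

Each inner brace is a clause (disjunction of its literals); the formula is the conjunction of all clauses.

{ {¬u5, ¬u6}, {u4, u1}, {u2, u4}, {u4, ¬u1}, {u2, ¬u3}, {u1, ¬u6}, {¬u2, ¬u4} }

There are 2^6 = 64 truth assignments over (u1, u2, u3, u4, u5, u6).
Split on u2. With u2 = True, the clauses containing u2 are satisfied and ¬u2 drops from the rest; 0 of the 2^5 = 32 assignments to the other variables satisfy what remains.
With u2 = False, by the same count on the reduced clause set, 5 assignments work.
(One model: u1=F, u2=F, u3=F, u4=T, u5=F, u6=F.)
Total: 0 + 5 = 5.

5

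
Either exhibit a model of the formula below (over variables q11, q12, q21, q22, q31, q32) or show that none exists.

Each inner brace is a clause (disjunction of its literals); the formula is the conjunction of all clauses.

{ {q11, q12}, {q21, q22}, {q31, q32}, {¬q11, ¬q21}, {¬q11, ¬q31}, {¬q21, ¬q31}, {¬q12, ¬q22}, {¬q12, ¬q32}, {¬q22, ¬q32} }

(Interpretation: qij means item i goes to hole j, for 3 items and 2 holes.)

UNSATISFIABLE

Try q11 = True.
Unit clause (¬q21) forces q21 = False.
Unit clause (q22) forces q22 = True.
Unit clause (¬q31) forces q31 = False.
Unit clause (q32) forces q32 = True.
Now (¬q32) is unsatisfied and unit — conflict.
So q11 must be the other value — set q11 = False.
Unit clause (q12) forces q12 = True.
Unit clause (¬q22) forces q22 = False.
Unit clause (q21) forces q21 = True.
Unit clause (¬q31) forces q31 = False.
Unit clause (q32) forces q32 = True.
Now (¬q32) is unsatisfied and unit — conflict.
Either choice for q11 ends in contradiction.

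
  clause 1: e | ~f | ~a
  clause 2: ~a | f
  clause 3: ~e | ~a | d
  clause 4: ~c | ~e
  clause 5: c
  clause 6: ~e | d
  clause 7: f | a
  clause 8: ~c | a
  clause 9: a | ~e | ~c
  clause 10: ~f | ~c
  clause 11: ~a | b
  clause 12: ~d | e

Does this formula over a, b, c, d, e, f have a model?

No

(c) alone gives c = 1.
(~e) alone gives e = 0.
(a) alone gives a = 1.
(~f) alone gives f = 0.
But (f) is also a unit clause — contradiction.
No assignment satisfies every clause.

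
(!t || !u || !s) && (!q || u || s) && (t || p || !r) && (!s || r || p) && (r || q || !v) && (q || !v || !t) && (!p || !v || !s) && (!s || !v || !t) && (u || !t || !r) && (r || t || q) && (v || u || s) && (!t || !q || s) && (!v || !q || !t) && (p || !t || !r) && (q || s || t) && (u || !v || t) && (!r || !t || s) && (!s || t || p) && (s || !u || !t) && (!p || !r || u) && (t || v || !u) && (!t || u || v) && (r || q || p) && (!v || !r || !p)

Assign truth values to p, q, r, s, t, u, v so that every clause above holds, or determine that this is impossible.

p ↦ true,  q ↦ true,  r ↦ false,  s ↦ true,  t ↦ false,  u ↦ false,  v ↦ false

Try t = false.
Try p = true.
Try v = false.
The clause (!u) is unit, so u = false.
The clause (s) is unit, so s = true.
The clause (!r) is unit, so r = false.
The clause (q) is unit, so q = true.
This assignment satisfies each clause.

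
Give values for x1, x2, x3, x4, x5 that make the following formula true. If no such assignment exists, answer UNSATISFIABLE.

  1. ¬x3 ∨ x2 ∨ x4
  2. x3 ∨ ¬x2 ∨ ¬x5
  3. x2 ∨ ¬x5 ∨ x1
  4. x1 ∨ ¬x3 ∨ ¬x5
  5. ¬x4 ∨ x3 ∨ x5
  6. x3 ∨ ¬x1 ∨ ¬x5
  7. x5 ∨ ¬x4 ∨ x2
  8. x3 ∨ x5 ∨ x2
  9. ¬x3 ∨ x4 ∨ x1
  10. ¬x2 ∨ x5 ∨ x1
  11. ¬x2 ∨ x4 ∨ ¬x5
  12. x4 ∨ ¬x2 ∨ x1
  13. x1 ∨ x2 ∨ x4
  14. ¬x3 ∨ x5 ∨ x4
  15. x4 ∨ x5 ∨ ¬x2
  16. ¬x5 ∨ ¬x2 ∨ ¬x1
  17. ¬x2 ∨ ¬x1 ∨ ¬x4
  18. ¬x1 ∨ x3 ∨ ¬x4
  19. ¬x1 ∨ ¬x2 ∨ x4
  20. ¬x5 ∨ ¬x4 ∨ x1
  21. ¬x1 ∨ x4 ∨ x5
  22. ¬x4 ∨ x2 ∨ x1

Try x3 = True.
Try x2 = False.
Unit clause (x4) forces x4 = True.
Unit clause (x5) forces x5 = True.
Unit clause (x1) forces x1 = True.
Every clause now holds.

x1 ↦ True, x2 ↦ False, x3 ↦ True, x4 ↦ True, x5 ↦ True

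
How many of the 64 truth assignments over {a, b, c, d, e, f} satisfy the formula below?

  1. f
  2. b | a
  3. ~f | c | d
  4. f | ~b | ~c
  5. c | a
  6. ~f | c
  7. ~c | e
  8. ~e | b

There are 2^6 = 64 truth assignments over (a, b, c, d, e, f).
Split on f. With f = 1, the clauses containing f are satisfied and ~f drops from the rest; 4 of the 2^5 = 32 assignments to the other variables satisfy what remains.
With f = 0, by the same count on the reduced clause set, 0 assignments work.
(One model: a=F, b=T, c=T, d=F, e=T, f=T.)
Total: 4 + 0 = 4.

4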